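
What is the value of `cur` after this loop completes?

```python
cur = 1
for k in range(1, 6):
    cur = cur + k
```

Start at 1, add 1 through 5
`cur` takes the values: 1 → 2 → 4 → 7 → 11 → 16

Answer: 16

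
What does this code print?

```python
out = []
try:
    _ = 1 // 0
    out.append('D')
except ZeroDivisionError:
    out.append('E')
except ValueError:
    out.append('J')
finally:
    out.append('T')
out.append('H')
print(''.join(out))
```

Execution trace: 'E' (except ZeroDivisionError) → 'T' (finally) → 'H' (after the try/except). Output: ETH

Answer: ETH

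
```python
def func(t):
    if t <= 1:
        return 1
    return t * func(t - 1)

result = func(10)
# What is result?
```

func(10) = 10 * 9 * 8 * 7 * 6 * 5 * 4 * 3 * 2 * 1 = 3628800

Answer: 3628800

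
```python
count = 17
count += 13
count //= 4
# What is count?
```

Trace:
`count = 17` → count = 17
`count += 13` → count = 30
`count //= 4` → count = 7
So count = 7

Answer: 7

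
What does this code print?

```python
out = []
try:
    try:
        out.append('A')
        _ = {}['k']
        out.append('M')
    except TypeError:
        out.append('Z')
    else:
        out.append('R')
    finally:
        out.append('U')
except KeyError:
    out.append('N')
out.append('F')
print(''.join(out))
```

Execution trace: 'A' (try body) → 'U' (finally) → 'N' (outer except KeyError) → 'F' (after the try/except). Output: AUNF

Answer: AUNF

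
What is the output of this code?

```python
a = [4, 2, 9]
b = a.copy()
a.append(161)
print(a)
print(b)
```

Key concept: list.copy() creates independent copy.
Step by step:
`a = [4, 2, 9]` → a = [4, 2, 9]
`b = a.copy()` → b = [4, 2, 9]
`a.append(161)` → a = [4, 2, 9, 161]
`print(a)` → prints [4, 2, 9, 161]
`print(b)` → prints [4, 2, 9]

Answer:
[4, 2, 9, 161]
[4, 2, 9]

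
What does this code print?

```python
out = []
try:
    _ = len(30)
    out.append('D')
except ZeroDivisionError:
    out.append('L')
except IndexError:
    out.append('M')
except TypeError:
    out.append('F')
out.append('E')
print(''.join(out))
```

Execution trace: 'F' (except TypeError) → 'E' (after the try/except). Output: FE

Answer: FE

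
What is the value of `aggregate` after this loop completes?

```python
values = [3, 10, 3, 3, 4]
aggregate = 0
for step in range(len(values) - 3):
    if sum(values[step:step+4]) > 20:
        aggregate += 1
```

Count windows with sum > 20
`aggregate` takes the values: 0

Answer: 0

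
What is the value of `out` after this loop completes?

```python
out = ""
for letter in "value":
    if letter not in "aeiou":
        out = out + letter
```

Remove vowels from 'value'
`out` takes the values: "" → "v" → "vl"

Answer: "vl"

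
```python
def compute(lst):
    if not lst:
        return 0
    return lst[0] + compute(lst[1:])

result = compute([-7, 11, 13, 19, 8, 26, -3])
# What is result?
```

(-7) + 11 + 13 + 19 + 8 + 26 + (-3) + 0 = 67

Answer: 67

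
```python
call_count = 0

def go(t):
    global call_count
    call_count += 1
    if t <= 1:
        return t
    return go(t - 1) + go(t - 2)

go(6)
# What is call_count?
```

Calls(t) = 1 + Calls(t-1) + Calls(t-2); Calls(0)=Calls(1)=1. For t=6 this gives 25.

Answer: 25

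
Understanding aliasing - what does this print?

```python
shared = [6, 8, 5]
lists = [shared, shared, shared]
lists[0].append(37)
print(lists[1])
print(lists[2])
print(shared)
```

Key concept: list of same reference.
Step by step:
`shared = [6, 8, 5]` → shared = [6, 8, 5]
`lists = [shared, shared, shared]` → lists = [[6, 8, 5], [6, 8, 5], [6, 8, 5]]
`lists[0].append(37)` → shared = [6, 8, 5, 37]; lists = [[6, 8, 5, 37], [6, 8, 5, 37], [6, 8, 5, 37]]
`print(lists[1])` → prints [6, 8, 5, 37]
`print(lists[2])` → prints [6, 8, 5, 37]
`print(shared)` → prints [6, 8, 5, 37]

Answer:
[6, 8, 5, 37]
[6, 8, 5, 37]
[6, 8, 5, 37]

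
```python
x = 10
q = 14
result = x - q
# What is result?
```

Trace:
`x = 10` → x = 10
`q = 14` → q = 14
`result = x - q` → result = -4
So result = -4

Answer: -4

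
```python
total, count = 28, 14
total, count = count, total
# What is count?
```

Trace:
`total, count = 28, 14` → total = 28; count = 14
`total, count = count, total` → total = 14; count = 28
So count = 28

Answer: 28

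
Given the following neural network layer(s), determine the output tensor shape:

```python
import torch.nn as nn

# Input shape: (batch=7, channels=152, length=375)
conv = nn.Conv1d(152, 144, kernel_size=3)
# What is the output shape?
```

Input: (7, 152, 375) -> Output: (7, 144, 373)

Answer: (7, 144, 373)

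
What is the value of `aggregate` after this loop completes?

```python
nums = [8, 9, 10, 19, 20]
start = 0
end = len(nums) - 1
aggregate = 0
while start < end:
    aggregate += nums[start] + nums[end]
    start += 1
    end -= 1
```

Sum of pairs from ends
`aggregate` takes the values: 0 → 28 → 56

Answer: 56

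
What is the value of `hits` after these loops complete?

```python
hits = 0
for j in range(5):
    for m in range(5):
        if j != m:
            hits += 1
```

5² - 5 (exclude diagonal)
`hits` takes the values: 0 → 1 → 2 → 3 → 4 → 5 → 6 → 7 → 8 → 9 → 10 → 11 → 12 → 13 → 14 → 15 → 16 → 17 → 18 → 19 → 20

Answer: 20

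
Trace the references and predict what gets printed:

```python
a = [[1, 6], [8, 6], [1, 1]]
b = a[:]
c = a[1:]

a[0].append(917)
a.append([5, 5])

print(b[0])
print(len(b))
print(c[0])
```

Key concept: slice with nested mutation.
Step by step:
`a = [[1, 6], [8, 6], [1, 1]]` → a = [[1, 6], [8, 6], [1, 1]]
`b = a[:]` → b = [[1, 6], [8, 6], [1, 1]]
`c = a[1:]` → c = [[8, 6], [1, 1]]
`a[0].append(917)` → a = [[1, 6, 917], [8, 6], [1, 1]]; b = [[1, 6, 917], [8, 6], [1, 1]]
`a.append([5, 5])` → a = [[1, 6, 917], [8, 6], [1, 1], [5, 5]]
`print(b[0])` → prints [1, 6, 917]
`print(len(b))` → prints 3
`print(c[0])` → prints [8, 6]

Answer:
[1, 6, 917]
3
[8, 6]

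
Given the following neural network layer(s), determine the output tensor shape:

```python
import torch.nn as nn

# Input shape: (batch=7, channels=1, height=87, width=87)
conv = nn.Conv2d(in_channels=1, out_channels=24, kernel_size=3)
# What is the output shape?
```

Input: (7, 1, 87, 87) -> Output: (7, 24, 85, 85)

Answer: (7, 24, 85, 85)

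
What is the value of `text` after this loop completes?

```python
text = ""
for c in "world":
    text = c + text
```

Reverse 'world'
`text` takes the values: "" → "w" → "ow" → "row" → "lrow" → "dlrow"

Answer: "dlrow"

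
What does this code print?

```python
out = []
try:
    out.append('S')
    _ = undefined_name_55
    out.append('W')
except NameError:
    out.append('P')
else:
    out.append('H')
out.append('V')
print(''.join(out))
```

Execution trace: 'S' (try body) → 'P' (except NameError) → 'V' (after the try/except). Output: SPV

Answer: SPV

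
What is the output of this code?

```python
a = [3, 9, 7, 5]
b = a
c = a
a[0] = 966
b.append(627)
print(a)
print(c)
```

Key concept: multiple aliases.
Step by step:
`a = [3, 9, 7, 5]` → a = [3, 9, 7, 5]
`b = a` → b = [3, 9, 7, 5] (same object as a)
`c = a` → c = [3, 9, 7, 5] (same object as a, b)
`a[0] = 966` → a = [966, 9, 7, 5] (same object as b, c); b = [966, 9, 7, 5] (same object as a, c); c = [966, 9, 7, 5] (same object as a, b)
`b.append(627)` → a = [966, 9, 7, 5, 627] (same object as b, c); b = [966, 9, 7, 5, 627] (same object as a, c); c = [966, 9, 7, 5, 627] (same object as a, b)
`print(a)` → prints [966, 9, 7, 5, 627]
`print(c)` → prints [966, 9, 7, 5, 627]

Answer:
[966, 9, 7, 5, 627]
[966, 9, 7, 5, 627]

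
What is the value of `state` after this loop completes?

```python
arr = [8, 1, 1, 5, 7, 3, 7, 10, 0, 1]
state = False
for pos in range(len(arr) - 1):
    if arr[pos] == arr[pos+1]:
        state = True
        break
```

Check consecutive duplicates in [8, 1, 1, 5, 7, 3, 7, 10, 0, 1]
`state` takes the values: False → True

Answer: True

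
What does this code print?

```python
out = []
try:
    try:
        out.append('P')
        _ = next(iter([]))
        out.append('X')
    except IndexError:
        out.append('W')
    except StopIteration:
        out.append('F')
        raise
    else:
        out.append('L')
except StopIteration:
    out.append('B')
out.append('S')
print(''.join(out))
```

Execution trace: 'P' (inner try body) → 'F' (inner except StopIteration) → 'B' (outer except StopIteration) → 'S' (after the try/except). Output: PFBS

Answer: PFBS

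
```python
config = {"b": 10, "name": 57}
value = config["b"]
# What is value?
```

Trace:
`config = {"b": 10, "name": 57}` → config = {'b': 10, 'name': 57}
`value = config["b"]` → value = 10
So value = 10

Answer: 10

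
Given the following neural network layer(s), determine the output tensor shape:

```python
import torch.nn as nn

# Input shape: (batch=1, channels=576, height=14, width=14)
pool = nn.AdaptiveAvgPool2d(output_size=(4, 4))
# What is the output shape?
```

Input: (1, 576, 14, 14) -> Output: (1, 576, 4, 4)

Answer: (1, 576, 4, 4)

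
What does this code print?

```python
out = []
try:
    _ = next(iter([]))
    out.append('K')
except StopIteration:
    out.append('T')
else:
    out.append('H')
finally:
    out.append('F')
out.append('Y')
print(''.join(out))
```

Execution trace: 'T' (except StopIteration) → 'F' (finally) → 'Y' (after the try/except). Output: TFY

Answer: TFY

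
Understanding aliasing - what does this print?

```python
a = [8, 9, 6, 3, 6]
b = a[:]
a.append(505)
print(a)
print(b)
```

Key concept: slice [:] creates copy.
Step by step:
`a = [8, 9, 6, 3, 6]` → a = [8, 9, 6, 3, 6]
`b = a[:]` → b = [8, 9, 6, 3, 6]
`a.append(505)` → a = [8, 9, 6, 3, 6, 505]
`print(a)` → prints [8, 9, 6, 3, 6, 505]
`print(b)` → prints [8, 9, 6, 3, 6]

Answer:
[8, 9, 6, 3, 6, 505]
[8, 9, 6, 3, 6]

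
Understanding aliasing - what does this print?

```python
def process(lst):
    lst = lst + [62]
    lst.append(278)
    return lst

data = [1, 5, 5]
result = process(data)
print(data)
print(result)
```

Key concept: rebinding parameter vs mutation.
Step by step:
`data = [1, 5, 5]` → data = [1, 5, 5]
`result = process(data)` → result = [1, 5, 5, 62, 278]
`print(data)` → prints [1, 5, 5]
`print(result)` → prints [1, 5, 5, 62, 278]

Answer:
[1, 5, 5]
[1, 5, 5, 62, 278]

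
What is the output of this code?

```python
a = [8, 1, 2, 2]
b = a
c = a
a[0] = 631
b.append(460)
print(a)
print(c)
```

Key concept: multiple aliases.
Step by step:
`a = [8, 1, 2, 2]` → a = [8, 1, 2, 2]
`b = a` → b = [8, 1, 2, 2] (same object as a)
`c = a` → c = [8, 1, 2, 2] (same object as a, b)
`a[0] = 631` → a = [631, 1, 2, 2] (same object as b, c); b = [631, 1, 2, 2] (same object as a, c); c = [631, 1, 2, 2] (same object as a, b)
`b.append(460)` → a = [631, 1, 2, 2, 460] (same object as b, c); b = [631, 1, 2, 2, 460] (same object as a, c); c = [631, 1, 2, 2, 460] (same object as a, b)
`print(a)` → prints [631, 1, 2, 2, 460]
`print(c)` → prints [631, 1, 2, 2, 460]

Answer:
[631, 1, 2, 2, 460]
[631, 1, 2, 2, 460]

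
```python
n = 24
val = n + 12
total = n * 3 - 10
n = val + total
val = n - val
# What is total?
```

Trace:
`n = 24` → n = 24
`val = n + 12` → val = 36
`total = n * 3 - 10` → total = 62
`n = val + total` → n = 98
`val = n - val` → val = 62
So total = 62

Answer: 62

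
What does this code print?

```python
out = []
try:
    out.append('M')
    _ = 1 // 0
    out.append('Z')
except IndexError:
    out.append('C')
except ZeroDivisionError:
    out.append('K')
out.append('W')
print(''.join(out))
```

Execution trace: 'M' (try body) → 'K' (except ZeroDivisionError) → 'W' (after the try/except). Output: MKW

Answer: MKW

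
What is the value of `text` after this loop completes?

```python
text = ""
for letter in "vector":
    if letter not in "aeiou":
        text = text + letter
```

Remove vowels from 'vector'
`text` takes the values: "" → "v" → "vc" → "vct" → "vctr"

Answer: "vctr"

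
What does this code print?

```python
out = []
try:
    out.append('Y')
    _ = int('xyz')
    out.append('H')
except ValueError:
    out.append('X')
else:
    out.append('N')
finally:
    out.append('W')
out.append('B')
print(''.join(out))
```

Execution trace: 'Y' (try body) → 'X' (except ValueError) → 'W' (finally) → 'B' (after the try/except). Output: YXWB

Answer: YXWB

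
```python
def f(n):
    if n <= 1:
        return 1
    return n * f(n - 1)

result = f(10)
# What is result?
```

f(10) = 10 * 9 * 8 * 7 * 6 * 5 * 4 * 3 * 2 * 1 = 3628800

Answer: 3628800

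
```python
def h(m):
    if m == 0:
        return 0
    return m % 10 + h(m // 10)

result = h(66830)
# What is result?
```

Sum of digits of 66830: 0 + 3 + 8 + 6 + 6 = 23

Answer: 23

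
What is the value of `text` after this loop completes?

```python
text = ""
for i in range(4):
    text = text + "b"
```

Repeat 'b' 4 times
`text` takes the values: "" → "b" → "bb" → "bbb" → "bbbb"

Answer: "bbbb"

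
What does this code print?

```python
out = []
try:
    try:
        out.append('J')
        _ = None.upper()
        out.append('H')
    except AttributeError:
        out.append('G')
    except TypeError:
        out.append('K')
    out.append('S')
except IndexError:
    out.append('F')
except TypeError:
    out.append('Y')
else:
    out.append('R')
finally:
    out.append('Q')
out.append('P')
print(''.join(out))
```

Execution trace: 'J' (inner try body) → 'G' (inner except AttributeError) → 'S' (try body, no exception) → 'R' (else) → 'Q' (finally) → 'P' (after the try/except). Output: JGSRQP

Answer: JGSRQP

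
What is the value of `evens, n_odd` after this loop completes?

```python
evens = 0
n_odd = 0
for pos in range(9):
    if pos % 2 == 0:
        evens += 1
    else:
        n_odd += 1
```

Count evens and odds in range(9)
`evens, n_odd` takes the values: (0, 0) → (1, 0) → (1, 1) → (2, 1) → (2, 2) → (3, 2) → (3, 3) → (4, 3) → (4, 4) → (5, 4)

Answer: 5, 4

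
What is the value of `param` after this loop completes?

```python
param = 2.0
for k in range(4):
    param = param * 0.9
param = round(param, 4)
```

Exponential decay: 2.0 * 0.9^4
`param` takes the values: 2.0 → 1.8 → 1.62 → 1.458 → 1.3122

Answer: 1.3122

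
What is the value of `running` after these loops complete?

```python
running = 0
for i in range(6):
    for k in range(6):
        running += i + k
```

Sum of all i+k for i,k in 6x6
`running` takes the values: 0 → 1 → 3 → 6 → 10 → 15 → 16 → 18 → 21 → 25 → 30 → 36 → 38 → 41 → 45 → 50 → 56 → 63 → 66 → 70 → 75 → 81 → 88 → 96 → 100 → 105 → 111 → 118 → 126 → 135 → 140 → 146 → 153 → 161 → 170 → 180

Answer: 180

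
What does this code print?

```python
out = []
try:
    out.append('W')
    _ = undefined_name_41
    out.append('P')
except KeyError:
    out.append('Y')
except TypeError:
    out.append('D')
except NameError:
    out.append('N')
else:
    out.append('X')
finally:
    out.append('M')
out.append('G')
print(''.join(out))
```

Execution trace: 'W' (try body) → 'N' (except NameError) → 'M' (finally) → 'G' (after the try/except). Output: WNMG

Answer: WNMG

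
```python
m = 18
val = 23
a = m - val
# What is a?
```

Trace:
`m = 18` → m = 18
`val = 23` → val = 23
`a = m - val` → a = -5
So a = -5

Answer: -5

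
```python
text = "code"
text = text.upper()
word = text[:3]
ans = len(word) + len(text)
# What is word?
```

Trace:
`text = "code"` → text = 'code'
`text = text.upper()` → text = 'CODE'
`word = text[:3]` → word = 'COD'
`ans = len(word) + len(text)` → ans = 7
So word = 'COD'

Answer: 'COD'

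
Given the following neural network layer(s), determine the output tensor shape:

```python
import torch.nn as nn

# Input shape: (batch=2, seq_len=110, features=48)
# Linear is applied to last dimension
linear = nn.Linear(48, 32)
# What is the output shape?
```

Input: (2, 110, 48) -> Output: (2, 110, 32)

Answer: (2, 110, 32)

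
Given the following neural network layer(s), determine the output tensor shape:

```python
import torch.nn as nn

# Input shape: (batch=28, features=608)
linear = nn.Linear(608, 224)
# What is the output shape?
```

Input: (28, 608) -> Output: (28, 224)

Answer: (28, 224)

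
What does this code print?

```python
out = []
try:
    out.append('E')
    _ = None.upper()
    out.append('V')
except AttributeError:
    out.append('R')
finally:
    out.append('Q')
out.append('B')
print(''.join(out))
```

Execution trace: 'E' (try body) → 'R' (except AttributeError) → 'Q' (finally) → 'B' (after the try/except). Output: ERQB

Answer: ERQB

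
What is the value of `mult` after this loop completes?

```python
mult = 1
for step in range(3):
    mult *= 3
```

3^3 = 27
`mult` takes the values: 1 → 3 → 9 → 27

Answer: 27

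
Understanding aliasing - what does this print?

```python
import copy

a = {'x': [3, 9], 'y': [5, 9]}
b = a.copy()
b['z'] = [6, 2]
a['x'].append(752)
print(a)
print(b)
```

Key concept: shallow copy of dict with mutable values.
Step by step:
`a = {'x': [3, 9], 'y': [5, 9]}` → a = {'x': [3, 9], 'y': [5, 9]}
`b = a.copy()` → b = {'x': [3, 9], 'y': [5, 9]}
`b['z'] = [6, 2]` → b = {'x': [3, 9], 'y': [5, 9], 'z': [6, 2]}
`a['x'].append(752)` → a = {'x': [3, 9, 752], 'y': [5, 9]}; b = {'x': [3, 9, 752], 'y': [5, 9], 'z': [6, 2]}
`print(a)` → prints {'x': [3, 9, 752], 'y': [5, 9]}
`print(b)` → prints {'x': [3, 9, 752], 'y': [5, 9], 'z': [6, 2]}

Answer:
{'x': [3, 9, 752], 'y': [5, 9]}
{'x': [3, 9, 752], 'y': [5, 9], 'z': [6, 2]}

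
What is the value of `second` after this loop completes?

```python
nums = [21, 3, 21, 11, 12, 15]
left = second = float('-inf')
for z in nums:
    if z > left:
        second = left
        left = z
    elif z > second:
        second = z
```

Second largest (with repeats) in [21, 3, 21, 11, 12, 15]
`second` takes the values: -inf → 3 → 21

Answer: 21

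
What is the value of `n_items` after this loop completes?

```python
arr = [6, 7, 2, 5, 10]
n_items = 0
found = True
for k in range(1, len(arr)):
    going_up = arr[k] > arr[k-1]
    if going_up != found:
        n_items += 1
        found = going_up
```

Count direction changes in [6, 7, 2, 5, 10]
`n_items` takes the values: 0 → 1 → 2

Answer: 2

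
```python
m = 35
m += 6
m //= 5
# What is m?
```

Trace:
`m = 35` → m = 35
`m += 6` → m = 41
`m //= 5` → m = 8
So m = 8

Answer: 8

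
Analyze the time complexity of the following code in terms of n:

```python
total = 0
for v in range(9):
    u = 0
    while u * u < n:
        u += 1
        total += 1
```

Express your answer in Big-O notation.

Each loop level contributes: 1 × √n. Multiplying the contributions gives O(√n).

Answer: O(√n)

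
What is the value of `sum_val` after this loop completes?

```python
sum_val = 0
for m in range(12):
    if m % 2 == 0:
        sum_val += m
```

Sum of even numbers 0 to 11
`sum_val` takes the values: 0 → 2 → 6 → 12 → 20 → 30

Answer: 30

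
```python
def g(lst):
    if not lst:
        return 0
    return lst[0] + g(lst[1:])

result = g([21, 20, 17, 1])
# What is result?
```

21 + 20 + 17 + 1 + 0 = 59

Answer: 59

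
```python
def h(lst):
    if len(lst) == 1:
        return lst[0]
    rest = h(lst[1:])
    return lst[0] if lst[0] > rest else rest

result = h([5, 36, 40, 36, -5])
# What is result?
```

Recursive max over [5, 36, 40, 36, -5] = 40

Answer: 40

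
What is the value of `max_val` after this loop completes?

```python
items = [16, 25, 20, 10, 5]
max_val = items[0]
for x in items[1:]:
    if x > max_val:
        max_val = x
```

Maximum of [16, 25, 20, 10, 5]
`max_val` takes the values: 16 → 25

Answer: 25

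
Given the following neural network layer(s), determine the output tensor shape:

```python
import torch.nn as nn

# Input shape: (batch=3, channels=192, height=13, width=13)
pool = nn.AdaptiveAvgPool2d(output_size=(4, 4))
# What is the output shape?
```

Input: (3, 192, 13, 13) -> Output: (3, 192, 4, 4)

Answer: (3, 192, 4, 4)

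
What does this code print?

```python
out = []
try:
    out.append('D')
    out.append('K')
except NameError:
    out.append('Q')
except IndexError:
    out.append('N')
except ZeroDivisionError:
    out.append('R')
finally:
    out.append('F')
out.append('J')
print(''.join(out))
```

Execution trace: 'D' (try body) → 'K' (try body, no exception) → 'F' (finally) → 'J' (after the try/except). Output: DKFJ

Answer: DKFJ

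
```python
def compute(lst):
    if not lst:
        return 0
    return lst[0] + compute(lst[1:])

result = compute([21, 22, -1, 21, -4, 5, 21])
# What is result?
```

21 + 22 + (-1) + 21 + (-4) + 5 + 21 + 0 = 85

Answer: 85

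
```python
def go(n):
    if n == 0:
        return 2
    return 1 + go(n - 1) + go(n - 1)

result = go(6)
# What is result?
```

go(n) = 1 + 2·go(n-1), go(0)=2. Closed form: (2+1)·2^6 - 1 = 191.

Answer: 191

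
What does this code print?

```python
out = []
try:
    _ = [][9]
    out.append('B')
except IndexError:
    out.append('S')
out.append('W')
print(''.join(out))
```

Execution trace: 'S' (except IndexError) → 'W' (after the try/except). Output: SW

Answer: SW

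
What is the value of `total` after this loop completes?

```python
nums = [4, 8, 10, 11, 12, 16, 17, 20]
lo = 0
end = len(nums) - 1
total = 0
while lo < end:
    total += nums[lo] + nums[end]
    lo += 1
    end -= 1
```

Sum of pairs from ends
`total` takes the values: 0 → 24 → 49 → 75 → 98

Answer: 98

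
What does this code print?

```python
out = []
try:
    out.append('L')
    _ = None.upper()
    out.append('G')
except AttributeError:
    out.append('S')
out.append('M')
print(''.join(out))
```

Execution trace: 'L' (try body) → 'S' (except AttributeError) → 'M' (after the try/except). Output: LSM

Answer: LSM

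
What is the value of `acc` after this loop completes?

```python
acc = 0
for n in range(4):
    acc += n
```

Sum of 0 to 3 = 6
`acc` takes the values: 0 → 1 → 3 → 6

Answer: 6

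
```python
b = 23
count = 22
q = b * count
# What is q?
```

Trace:
`b = 23` → b = 23
`count = 22` → count = 22
`q = b * count` → q = 506
So q = 506

Answer: 506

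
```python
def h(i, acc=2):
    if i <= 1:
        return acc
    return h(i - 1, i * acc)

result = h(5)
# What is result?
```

Accumulator trace (n, acc): (5, 2) -> (4, 10) -> (3, 40) -> (2, 120) -> (1, 240) -> return 240

Answer: 240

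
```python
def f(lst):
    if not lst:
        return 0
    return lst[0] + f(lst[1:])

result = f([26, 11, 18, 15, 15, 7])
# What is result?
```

26 + 11 + 18 + 15 + 15 + 7 + 0 = 92

Answer: 92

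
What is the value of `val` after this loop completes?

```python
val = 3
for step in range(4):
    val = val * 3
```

Multiply by 3, 4 times: 3 * 3^4 = 243
`val` takes the values: 3 → 9 → 27 → 81 → 243

Answer: 243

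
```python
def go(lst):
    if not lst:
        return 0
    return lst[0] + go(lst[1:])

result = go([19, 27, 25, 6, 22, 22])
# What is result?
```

19 + 27 + 25 + 6 + 22 + 22 + 0 = 121

Answer: 121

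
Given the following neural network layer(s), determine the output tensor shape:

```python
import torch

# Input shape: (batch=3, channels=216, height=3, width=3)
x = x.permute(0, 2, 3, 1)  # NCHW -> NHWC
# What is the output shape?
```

Input: (3, 216, 3, 3) -> Output: (3, 3, 3, 216)

Answer: (3, 3, 3, 216)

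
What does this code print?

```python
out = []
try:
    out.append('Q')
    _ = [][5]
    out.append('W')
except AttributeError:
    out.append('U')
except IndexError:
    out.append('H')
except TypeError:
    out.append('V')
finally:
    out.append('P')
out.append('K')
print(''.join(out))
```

Execution trace: 'Q' (try body) → 'H' (except IndexError) → 'P' (finally) → 'K' (after the try/except). Output: QHPK

Answer: QHPK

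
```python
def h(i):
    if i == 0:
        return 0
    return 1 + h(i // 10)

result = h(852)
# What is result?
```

Count of digits of 852: 3

Answer: 3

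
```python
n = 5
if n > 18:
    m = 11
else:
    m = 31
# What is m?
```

Trace:
`n = 5` → n = 5
`if n > 18: ...` → n > 18 is False, take else branch → m = 31
So m = 31

Answer: 31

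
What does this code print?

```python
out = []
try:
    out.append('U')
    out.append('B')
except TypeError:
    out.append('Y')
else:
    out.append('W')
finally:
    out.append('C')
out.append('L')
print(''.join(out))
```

Execution trace: 'U' (try body) → 'B' (try body, no exception) → 'W' (else) → 'C' (finally) → 'L' (after the try/except). Output: UBWCL

Answer: UBWCL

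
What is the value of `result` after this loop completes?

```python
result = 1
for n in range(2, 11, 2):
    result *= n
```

Product of even numbers 2 to 10
`result` takes the values: 1 → 2 → 8 → 48 → 384 → 3840

Answer: 3840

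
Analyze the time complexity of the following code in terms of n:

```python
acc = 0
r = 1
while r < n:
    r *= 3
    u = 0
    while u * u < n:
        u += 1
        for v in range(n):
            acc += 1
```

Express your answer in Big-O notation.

Each loop level contributes: log n × √n × n. Multiplying the contributions gives O(n√n log n).

Answer: O(n√n log n)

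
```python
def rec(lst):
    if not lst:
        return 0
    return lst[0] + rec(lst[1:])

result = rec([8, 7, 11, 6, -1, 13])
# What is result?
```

8 + 7 + 11 + 6 + (-1) + 13 + 0 = 44

Answer: 44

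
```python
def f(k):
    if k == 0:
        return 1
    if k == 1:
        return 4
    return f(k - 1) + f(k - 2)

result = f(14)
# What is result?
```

Build up from base cases: f(0)=1, f(1)=4, f(2)=5, f(3)=9, f(4)=14, f(5)=23, f(6)=37, ..., f(14)=1741

Answer: 1741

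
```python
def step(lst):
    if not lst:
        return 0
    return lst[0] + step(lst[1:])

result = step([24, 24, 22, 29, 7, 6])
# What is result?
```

24 + 24 + 22 + 29 + 7 + 6 + 0 = 112

Answer: 112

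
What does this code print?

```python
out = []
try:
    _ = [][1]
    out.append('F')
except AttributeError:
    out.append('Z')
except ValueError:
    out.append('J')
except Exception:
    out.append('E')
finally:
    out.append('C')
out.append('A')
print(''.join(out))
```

Execution trace: 'E' (except Exception) → 'C' (finally) → 'A' (after the try/except). Output: ECA

Answer: ECA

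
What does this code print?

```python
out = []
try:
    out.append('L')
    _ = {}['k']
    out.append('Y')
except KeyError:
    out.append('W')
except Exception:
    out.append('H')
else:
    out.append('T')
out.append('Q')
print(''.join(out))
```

Execution trace: 'L' (try body) → 'W' (except KeyError) → 'Q' (after the try/except). Output: LWQ

Answer: LWQ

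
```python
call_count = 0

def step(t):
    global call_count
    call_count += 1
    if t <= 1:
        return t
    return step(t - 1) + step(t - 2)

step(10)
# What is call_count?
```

Calls(t) = 1 + Calls(t-1) + Calls(t-2); Calls(0)=Calls(1)=1. For t=10 this gives 177.

Answer: 177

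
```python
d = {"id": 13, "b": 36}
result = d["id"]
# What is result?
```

Trace:
`d = {"id": 13, "b": 36}` → d = {'id': 13, 'b': 36}
`result = d["id"]` → result = 13
So result = 13

Answer: 13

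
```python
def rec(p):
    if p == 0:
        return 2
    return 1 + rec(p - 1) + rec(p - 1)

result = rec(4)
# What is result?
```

rec(p) = 1 + 2·rec(p-1), rec(0)=2. Closed form: (2+1)·2^4 - 1 = 47.

Answer: 47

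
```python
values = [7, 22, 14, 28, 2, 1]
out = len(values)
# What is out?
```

Trace:
`values = [7, 22, 14, 28, 2, 1]` → values = [7, 22, 14, 28, 2, 1]
`out = len(values)` → out = 6
So out = 6

Answer: 6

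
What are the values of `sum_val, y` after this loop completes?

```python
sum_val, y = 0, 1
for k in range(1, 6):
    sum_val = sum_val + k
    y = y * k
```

Sum and factorial of 1 to 5
`sum_val, y` takes the values: (0, 1) → (1, 1) → (3, 1) → (3, 2) → (6, 2) → (6, 6) → (10, 6) → (10, 24) → (15, 24) → (15, 120)

Answer: 15, 120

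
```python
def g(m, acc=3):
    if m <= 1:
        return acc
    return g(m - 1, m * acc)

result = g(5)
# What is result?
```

Accumulator trace (n, acc): (5, 3) -> (4, 15) -> (3, 60) -> (2, 180) -> (1, 360) -> return 360

Answer: 360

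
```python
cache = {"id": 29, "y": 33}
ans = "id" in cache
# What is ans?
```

Trace:
`cache = {"id": 29, "y": 33}` → cache = {'id': 29, 'y': 33}
`ans = "id" in cache` → ans = True
So ans = True

Answer: True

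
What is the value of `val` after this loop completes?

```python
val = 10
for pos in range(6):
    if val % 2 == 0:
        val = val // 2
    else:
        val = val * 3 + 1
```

Collatz-style transformation from 10
`val` takes the values: 10 → 5 → 16 → 8 → 4 → 2 → 1

Answer: 1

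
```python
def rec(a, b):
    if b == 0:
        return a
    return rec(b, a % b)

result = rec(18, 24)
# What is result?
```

rec(18, 24) -> rec(24, 18) -> rec(18, 6) -> rec(6, 0) -> 6

Answer: 6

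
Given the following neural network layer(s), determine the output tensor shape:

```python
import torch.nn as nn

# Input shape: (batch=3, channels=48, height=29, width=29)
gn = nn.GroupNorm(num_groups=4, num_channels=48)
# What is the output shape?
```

Input: (3, 48, 29, 29) -> Output: (3, 48, 29, 29)

Answer: (3, 48, 29, 29)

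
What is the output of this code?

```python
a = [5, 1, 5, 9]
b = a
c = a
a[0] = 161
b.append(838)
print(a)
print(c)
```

Key concept: multiple aliases.
Step by step:
`a = [5, 1, 5, 9]` → a = [5, 1, 5, 9]
`b = a` → b = [5, 1, 5, 9] (same object as a)
`c = a` → c = [5, 1, 5, 9] (same object as a, b)
`a[0] = 161` → a = [161, 1, 5, 9] (same object as b, c); b = [161, 1, 5, 9] (same object as a, c); c = [161, 1, 5, 9] (same object as a, b)
`b.append(838)` → a = [161, 1, 5, 9, 838] (same object as b, c); b = [161, 1, 5, 9, 838] (same object as a, c); c = [161, 1, 5, 9, 838] (same object as a, b)
`print(a)` → prints [161, 1, 5, 9, 838]
`print(c)` → prints [161, 1, 5, 9, 838]

Answer:
[161, 1, 5, 9, 838]
[161, 1, 5, 9, 838]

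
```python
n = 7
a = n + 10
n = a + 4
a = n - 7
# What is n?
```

Trace:
`n = 7` → n = 7
`a = n + 10` → a = 17
`n = a + 4` → n = 21
`a = n - 7` → a = 14
So n = 21

Answer: 21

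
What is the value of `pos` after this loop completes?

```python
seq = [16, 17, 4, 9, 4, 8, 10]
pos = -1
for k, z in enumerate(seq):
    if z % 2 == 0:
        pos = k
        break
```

First even number index in [16, 17, 4, 9, 4, 8, 10]
`pos` takes the values: -1 → 0

Answer: 0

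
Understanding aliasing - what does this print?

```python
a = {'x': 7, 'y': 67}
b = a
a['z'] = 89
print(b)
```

Key concept: dict aliasing.
Step by step:
`a = {'x': 7, 'y': 67}` → a = {'x': 7, 'y': 67}
`b = a` → b = {'x': 7, 'y': 67} (same object as a)
`a['z'] = 89` → a = {'x': 7, 'y': 67, 'z': 89} (same object as b); b = {'x': 7, 'y': 67, 'z': 89} (same object as a)
`print(b)` → prints {'x': 7, 'y': 67, 'z': 89}

Answer: {'x': 7, 'y': 67, 'z': 89}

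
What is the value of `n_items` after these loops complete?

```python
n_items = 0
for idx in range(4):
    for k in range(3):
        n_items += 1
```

4 * 3 = 12
`n_items` takes the values: 0 → 1 → 2 → 3 → 4 → 5 → 6 → 7 → 8 → 9 → 10 → 11 → 12

Answer: 12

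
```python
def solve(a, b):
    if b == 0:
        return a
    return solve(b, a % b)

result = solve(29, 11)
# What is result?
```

solve(29, 11) -> solve(11, 7) -> solve(7, 4) -> solve(4, 3) -> solve(3, 1) -> solve(1, 0) -> 1

Answer: 1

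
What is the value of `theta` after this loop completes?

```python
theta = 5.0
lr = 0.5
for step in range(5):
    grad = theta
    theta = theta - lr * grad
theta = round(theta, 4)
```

Gradient descent: w = 5.0 * (1 - 0.5)^5
`theta` takes the values: 5.0 → 2.5 → 1.25 → 0.625 → 0.3125 → 0.15625 → 0.1562

Answer: 0.1562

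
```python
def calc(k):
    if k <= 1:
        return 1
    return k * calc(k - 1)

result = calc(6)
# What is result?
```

calc(6) = 6 * 5 * 4 * 3 * 2 * 1 = 720

Answer: 720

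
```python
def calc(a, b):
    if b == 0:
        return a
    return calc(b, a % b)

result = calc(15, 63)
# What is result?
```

calc(15, 63) -> calc(63, 15) -> calc(15, 3) -> calc(3, 0) -> 3

Answer: 3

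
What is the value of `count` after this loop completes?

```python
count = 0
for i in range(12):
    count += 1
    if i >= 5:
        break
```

Loop breaks when i reaches 5, count is 6
`count` takes the values: 0 → 1 → 2 → 3 → 4 → 5 → 6

Answer: 6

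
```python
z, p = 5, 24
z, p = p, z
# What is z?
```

Trace:
`z, p = 5, 24` → z = 5; p = 24
`z, p = p, z` → z = 24; p = 5
So z = 24

Answer: 24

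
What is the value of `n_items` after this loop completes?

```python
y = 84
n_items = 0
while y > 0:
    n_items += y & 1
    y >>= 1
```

Count set bits in 84 (binary: 0b1010100)
`n_items` takes the values: 0 → 1 → 2 → 3

Answer: 3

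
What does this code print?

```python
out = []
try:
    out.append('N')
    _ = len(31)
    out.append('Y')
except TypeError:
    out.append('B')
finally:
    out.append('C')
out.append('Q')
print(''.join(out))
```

Execution trace: 'N' (try body) → 'B' (except TypeError) → 'C' (finally) → 'Q' (after the try/except). Output: NBCQ

Answer: NBCQ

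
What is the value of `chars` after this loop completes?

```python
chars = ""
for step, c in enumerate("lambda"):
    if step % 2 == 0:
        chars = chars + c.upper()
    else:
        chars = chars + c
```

Uppercase even positions in 'lambda'
`chars` takes the values: "" → "L" → "La" → "LaM" → "LaMb" → "LaMbD" → "LaMbDa"

Answer: "LaMbDa"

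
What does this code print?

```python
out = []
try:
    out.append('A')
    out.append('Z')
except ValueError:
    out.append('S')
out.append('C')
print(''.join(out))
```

Execution trace: 'A' (try body) → 'Z' (try body, no exception) → 'C' (after the try/except). Output: AZC

Answer: AZC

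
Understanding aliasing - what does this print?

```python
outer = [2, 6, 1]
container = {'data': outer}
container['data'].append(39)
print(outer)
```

Key concept: dict holds reference to list.
Step by step:
`outer = [2, 6, 1]` → outer = [2, 6, 1]
`container = {'data': outer}` → container = {'data': [2, 6, 1]}
`container['data'].append(39)` → outer = [2, 6, 1, 39]; container = {'data': [2, 6, 1, 39]}
`print(outer)` → prints [2, 6, 1, 39]

Answer: [2, 6, 1, 39]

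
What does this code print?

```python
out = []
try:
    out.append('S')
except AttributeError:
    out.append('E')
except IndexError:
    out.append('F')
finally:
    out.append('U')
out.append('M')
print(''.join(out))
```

Execution trace: 'S' (try body, no exception) → 'U' (finally) → 'M' (after the try/except). Output: SUM

Answer: SUM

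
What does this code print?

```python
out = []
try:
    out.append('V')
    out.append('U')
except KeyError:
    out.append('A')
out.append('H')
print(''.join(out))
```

Execution trace: 'V' (try body) → 'U' (try body, no exception) → 'H' (after the try/except). Output: VUH

Answer: VUH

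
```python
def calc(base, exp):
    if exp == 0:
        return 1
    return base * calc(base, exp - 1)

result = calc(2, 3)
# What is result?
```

calc(2, 3) = 2 * 2 * 2 = 8

Answer: 8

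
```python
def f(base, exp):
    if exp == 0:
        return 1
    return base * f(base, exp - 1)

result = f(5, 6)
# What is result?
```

f(5, 6) = 5 * 5 * 5 * 5 * 5 * 5 = 15625

Answer: 15625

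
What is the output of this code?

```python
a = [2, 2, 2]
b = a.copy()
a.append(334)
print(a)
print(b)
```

Key concept: list.copy() creates independent copy.
Step by step:
`a = [2, 2, 2]` → a = [2, 2, 2]
`b = a.copy()` → b = [2, 2, 2]
`a.append(334)` → a = [2, 2, 2, 334]
`print(a)` → prints [2, 2, 2, 334]
`print(b)` → prints [2, 2, 2]

Answer:
[2, 2, 2, 334]
[2, 2, 2]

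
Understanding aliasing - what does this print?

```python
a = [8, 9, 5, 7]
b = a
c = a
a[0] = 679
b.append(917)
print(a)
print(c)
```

Key concept: multiple aliases.
Step by step:
`a = [8, 9, 5, 7]` → a = [8, 9, 5, 7]
`b = a` → b = [8, 9, 5, 7] (same object as a)
`c = a` → c = [8, 9, 5, 7] (same object as a, b)
`a[0] = 679` → a = [679, 9, 5, 7] (same object as b, c); b = [679, 9, 5, 7] (same object as a, c); c = [679, 9, 5, 7] (same object as a, b)
`b.append(917)` → a = [679, 9, 5, 7, 917] (same object as b, c); b = [679, 9, 5, 7, 917] (same object as a, c); c = [679, 9, 5, 7, 917] (same object as a, b)
`print(a)` → prints [679, 9, 5, 7, 917]
`print(c)` → prints [679, 9, 5, 7, 917]

Answer:
[679, 9, 5, 7, 917]
[679, 9, 5, 7, 917]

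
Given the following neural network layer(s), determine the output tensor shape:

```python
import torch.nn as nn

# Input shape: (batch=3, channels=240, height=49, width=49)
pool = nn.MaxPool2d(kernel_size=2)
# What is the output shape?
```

Input: (3, 240, 49, 49) -> Output: (3, 240, 24, 24)

Answer: (3, 240, 24, 24)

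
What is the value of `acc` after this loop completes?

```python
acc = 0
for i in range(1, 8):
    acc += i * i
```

Sum of squares 1² to 7² = 140
`acc` takes the values: 0 → 1 → 5 → 14 → 30 → 55 → 91 → 140

Answer: 140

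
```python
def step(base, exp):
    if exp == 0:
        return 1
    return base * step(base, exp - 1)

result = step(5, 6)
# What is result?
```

step(5, 6) = 5 * 5 * 5 * 5 * 5 * 5 = 15625

Answer: 15625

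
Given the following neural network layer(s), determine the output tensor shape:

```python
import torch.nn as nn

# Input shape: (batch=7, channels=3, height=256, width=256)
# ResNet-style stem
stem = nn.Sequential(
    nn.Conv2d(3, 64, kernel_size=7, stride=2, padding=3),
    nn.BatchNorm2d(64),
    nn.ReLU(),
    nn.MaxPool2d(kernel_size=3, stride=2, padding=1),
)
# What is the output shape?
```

Input: (7, 3, 256, 256) -> after Conv2d 7x7 stride=2: (7, 64, 128, 128) -> Output: (7, 64, 64, 64)

Answer: (7, 64, 64, 64)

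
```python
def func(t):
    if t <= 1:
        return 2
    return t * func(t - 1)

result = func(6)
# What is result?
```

func(6) = 6 * 5 * 4 * 3 * 2 * 2 = 1440

Answer: 1440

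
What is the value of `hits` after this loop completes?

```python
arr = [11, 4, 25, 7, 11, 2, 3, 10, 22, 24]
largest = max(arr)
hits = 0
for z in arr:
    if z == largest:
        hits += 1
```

Count of max value 25 in [11, 4, 25, 7, 11, 2, 3, 10, 22, 24]
`hits` takes the values: 0 → 1

Answer: 1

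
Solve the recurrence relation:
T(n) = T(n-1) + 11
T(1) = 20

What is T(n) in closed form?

Unrolling: T(n) = T(1) + 11·(n-1) = 20 + 11(n-1) = 11n + 9.

Answer: T(n) = 11n + 9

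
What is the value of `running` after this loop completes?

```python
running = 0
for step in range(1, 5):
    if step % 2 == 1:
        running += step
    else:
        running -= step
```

Add odd, subtract even
`running` takes the values: 0 → 1 → -1 → 2 → -2

Answer: -2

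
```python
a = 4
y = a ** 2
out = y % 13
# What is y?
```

Trace:
`a = 4` → a = 4
`y = a ** 2` → y = 16
`out = y % 13` → out = 3
So y = 16

Answer: 16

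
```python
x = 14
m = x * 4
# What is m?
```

Trace:
`x = 14` → x = 14
`m = x * 4` → m = 56
So m = 56

Answer: 56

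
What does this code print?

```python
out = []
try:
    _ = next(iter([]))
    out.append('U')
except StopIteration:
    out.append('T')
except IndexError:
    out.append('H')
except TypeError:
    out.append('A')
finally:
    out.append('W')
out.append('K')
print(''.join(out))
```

Execution trace: 'T' (except StopIteration) → 'W' (finally) → 'K' (after the try/except). Output: TWK

Answer: TWK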